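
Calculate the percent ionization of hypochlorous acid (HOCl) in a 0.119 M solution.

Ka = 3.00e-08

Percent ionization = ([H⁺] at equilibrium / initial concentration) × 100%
Percent ionization = 0.0502%

Let x = [H⁺]. Ka = x²/(C - x) ⇒ x² + (3.00e-08)x - (3.00e-08)(0.119) = 0. x = 5.9734e-05. Percent = (5.9734e-05/0.119) × 100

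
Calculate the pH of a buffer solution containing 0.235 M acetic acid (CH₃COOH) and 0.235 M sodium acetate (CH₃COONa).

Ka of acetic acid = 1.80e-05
pH = 4.74

pKa = -log(1.80e-05) = 4.74. pH = pKa + log([A⁻]/[HA]) = 4.74 + log(0.235/0.235)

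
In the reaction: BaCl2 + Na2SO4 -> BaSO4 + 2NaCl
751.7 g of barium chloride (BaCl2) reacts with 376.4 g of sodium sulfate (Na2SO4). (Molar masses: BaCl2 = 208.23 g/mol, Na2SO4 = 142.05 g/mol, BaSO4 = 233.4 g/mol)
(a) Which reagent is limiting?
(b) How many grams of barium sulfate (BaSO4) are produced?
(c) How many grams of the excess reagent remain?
(a) Na2SO4, (b) 618.5 g, (c) 199.9 g

Moles of BaCl2 = 751.7 g ÷ 208.23 g/mol = 3.60995 mol
Moles of Na2SO4 = 376.4 g ÷ 142.05 g/mol = 2.64977 mol
Moles ÷ coefficient: BaCl2: 3.60995/1 = 3.61, Na2SO4: 2.64977/1 = 2.65
(a) Na2SO4 has the smaller value, so Na2SO4 is the limiting reagent.
(b) Moles of BaSO4 = 2.64977 mol Na2SO4 × (1/1) = 2.64977 mol; mass = 2.64977 mol × 233.4 g/mol = 618.5 g
(c) BaCl2 consumed = 2.64977 × (1/1) = 2.64977 mol; remaining = 3.60995 − 2.64977 = 0.960179 mol; mass = 0.960179 mol × 208.23 g/mol = 199.9 g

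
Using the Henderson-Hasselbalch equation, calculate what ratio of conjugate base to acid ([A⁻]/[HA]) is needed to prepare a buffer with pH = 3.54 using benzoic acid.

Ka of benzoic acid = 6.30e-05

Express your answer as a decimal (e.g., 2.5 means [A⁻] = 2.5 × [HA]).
[A⁻]/[HA] = 0.218

pKa = −log(6.30e-05) = 4.2007. pH = pKa + log([A⁻]/[HA]). 3.54 = 4.2007 + log(ratio). log(ratio) = 3.54 − 4.2007 = -0.6607. ratio = 10^(-0.6607) = 0.218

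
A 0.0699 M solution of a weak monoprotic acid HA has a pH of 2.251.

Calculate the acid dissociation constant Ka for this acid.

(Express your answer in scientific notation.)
K_a = 4.90e-04

[H⁺] = 10^(−pH) = 10^(−2.251) = 5.610e-03 M. For HA ⇌ H⁺ + A⁻, Ka = x²/(C − x) = (5.610e-03)²/(0.0699 − 5.610e-03) = 4.90e-04.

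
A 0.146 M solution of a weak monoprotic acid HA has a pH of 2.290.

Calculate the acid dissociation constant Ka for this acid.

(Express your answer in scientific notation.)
K_a = 1.87e-04

[H⁺] = 10^(−pH) = 10^(−2.290) = 5.129e-03 M. For HA ⇌ H⁺ + A⁻, Ka = x²/(C − x) = (5.129e-03)²/(0.146 − 5.129e-03) = 1.87e-04.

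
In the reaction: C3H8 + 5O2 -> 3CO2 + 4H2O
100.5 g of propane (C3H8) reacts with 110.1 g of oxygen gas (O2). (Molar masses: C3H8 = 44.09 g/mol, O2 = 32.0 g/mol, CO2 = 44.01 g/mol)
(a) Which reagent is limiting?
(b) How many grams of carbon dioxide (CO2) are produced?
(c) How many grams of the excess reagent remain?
(a) O2, (b) 90.85 g, (c) 70.16 g

Moles of C3H8 = 100.5 g ÷ 44.09 g/mol = 2.27943 mol
Moles of O2 = 110.1 g ÷ 32.0 g/mol = 3.44062 mol
Moles ÷ coefficient: C3H8: 2.27943/1 = 2.279, O2: 3.44062/5 = 0.6881
(a) O2 has the smaller value, so O2 is the limiting reagent.
(b) Moles of CO2 = 3.44062 mol O2 × (3/5) = 2.06438 mol; mass = 2.06438 mol × 44.01 g/mol = 90.85 g
(c) C3H8 consumed = 3.44062 × (1/5) = 0.688125 mol; remaining = 2.27943 − 0.688125 = 1.5913 mol; mass = 1.5913 mol × 44.09 g/mol = 70.16 g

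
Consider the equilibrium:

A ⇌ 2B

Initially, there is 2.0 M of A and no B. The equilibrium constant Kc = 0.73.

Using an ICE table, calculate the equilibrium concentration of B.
[B] = 1.040 M

ICE: [A] = 2.0 − x, [B] = 2x.
Kc = (2x)²/(2.0 − x) = 0.73 ⇒ 4x² + 0.73x − 1.46 = 0.
x = (−0.73 + √(0.73² + 4·4·1.46))/(2·4) = (−0.73 + √23.893)/8 = 0.51975.
[B] = 2x = 1.040 M.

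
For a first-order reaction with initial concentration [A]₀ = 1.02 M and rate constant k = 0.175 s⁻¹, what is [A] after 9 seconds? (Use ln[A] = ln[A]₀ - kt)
0.2111 M

ln[A] = ln[A]₀ - k·t = ln(1.02) - (0.175)·(9) = 0.0198 - 1.5750 = -1.5552
[A] = e^(-1.5552) = 0.2111 M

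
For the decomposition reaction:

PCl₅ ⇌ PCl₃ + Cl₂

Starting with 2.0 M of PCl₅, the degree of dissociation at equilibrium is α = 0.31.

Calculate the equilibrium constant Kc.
K_c = 0.2786

x = α·[A]₀ = 0.31 × 2.0 = 0.62 M dissociated.
At eq: [PCl₅] = 2.0 − 0.62 = 1.38 M; [PCl₃] = [Cl₂] = x = 0.62 M.
Kc = [PCl₃][Cl₂]/[PCl₅] = (0.62)²/1.38 = 0.2786.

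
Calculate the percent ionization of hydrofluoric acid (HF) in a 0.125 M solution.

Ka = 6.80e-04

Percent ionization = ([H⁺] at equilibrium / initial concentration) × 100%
Percent ionization = 7.11%

Let x = [H⁺]. Ka = x²/(C - x) ⇒ x² + (6.80e-04)x - (6.80e-04)(0.125) = 0. x = 8.8858e-03. Percent = (8.8858e-03/0.125) × 100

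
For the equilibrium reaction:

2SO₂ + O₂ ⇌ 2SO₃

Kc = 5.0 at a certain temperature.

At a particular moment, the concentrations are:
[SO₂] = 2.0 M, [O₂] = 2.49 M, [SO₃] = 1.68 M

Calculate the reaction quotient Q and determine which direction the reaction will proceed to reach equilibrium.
Q = 0.283, Q < K, reaction proceeds forward (toward products)

Q = ([SO₃]^2) / ([SO₂]^2 × [O₂])
  = ((1.68)^2) / ((2.0)^2·(2.49)) = 2.8224/9.96 = 0.2834
Since Q = 0.2834 < Kc = 5.0, the reaction proceeds forward (toward products) to reach equilibrium.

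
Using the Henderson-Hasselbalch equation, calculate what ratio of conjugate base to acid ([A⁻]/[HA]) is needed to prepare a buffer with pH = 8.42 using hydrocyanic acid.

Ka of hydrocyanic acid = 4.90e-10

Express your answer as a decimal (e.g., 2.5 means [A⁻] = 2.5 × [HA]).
[A⁻]/[HA] = 0.129

pKa = −log(4.90e-10) = 9.3098. pH = pKa + log([A⁻]/[HA]). 8.42 = 9.3098 + log(ratio). log(ratio) = 8.42 − 9.3098 = -0.8898. ratio = 10^(-0.8898) = 0.129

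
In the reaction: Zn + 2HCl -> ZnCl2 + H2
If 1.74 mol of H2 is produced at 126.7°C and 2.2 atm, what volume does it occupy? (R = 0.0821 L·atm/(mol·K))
T = 126.7°C + 273.15 = 399.85 K
V = nRT/P = (1.74 × 0.0821 × 399.85) / 2.2
V = 25.96 L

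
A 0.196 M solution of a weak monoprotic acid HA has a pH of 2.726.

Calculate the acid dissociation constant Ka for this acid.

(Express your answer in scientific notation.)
K_a = 1.82e-05

[H⁺] = 10^(−pH) = 10^(−2.726) = 1.879e-03 M. For HA ⇌ H⁺ + A⁻, Ka = x²/(C − x) = (1.879e-03)²/(0.196 − 1.879e-03) = 1.82e-05.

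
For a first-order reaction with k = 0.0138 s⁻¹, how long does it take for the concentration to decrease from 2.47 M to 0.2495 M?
166.12 s

From ln[A] = ln[A]₀ - k·t: t = ln([A]₀/[A])/k = ln(2.47/0.2495)/0.0138 = ln(9.8998)/0.0138 = 2.2925/0.0138 = 166.12 s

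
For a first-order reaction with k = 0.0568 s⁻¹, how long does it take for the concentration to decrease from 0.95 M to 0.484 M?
11.87 s

From ln[A] = ln[A]₀ - k·t: t = ln([A]₀/[A])/k = ln(0.95/0.484)/0.0568 = ln(1.9628)/0.0568 = 0.6744/0.0568 = 11.87 s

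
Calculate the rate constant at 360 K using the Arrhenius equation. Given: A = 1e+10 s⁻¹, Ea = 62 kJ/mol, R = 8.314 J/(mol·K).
1.01e+01 s⁻¹

k = A·exp(-Ea/(R·T)) = 1e+10·exp(-62000/(8.314·360)) = 1e+10·exp(-20.7147) = 1e+10·1.0086e-09 = 1.01e+01 s⁻¹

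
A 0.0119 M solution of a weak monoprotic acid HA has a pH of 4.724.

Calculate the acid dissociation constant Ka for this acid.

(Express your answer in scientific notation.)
K_a = 3.00e-08

[H⁺] = 10^(−pH) = 10^(−4.724) = 1.888e-05 M. For HA ⇌ H⁺ + A⁻, Ka = x²/(C − x) = (1.888e-05)²/(0.0119 − 1.888e-05) = 3.00e-08.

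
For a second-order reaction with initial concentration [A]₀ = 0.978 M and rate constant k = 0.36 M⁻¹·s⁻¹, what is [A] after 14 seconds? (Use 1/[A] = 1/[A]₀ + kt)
0.1649 M

1/[A] = 1/[A]₀ + k·t = 1/0.978 + (0.36)·(14) = 1.0225 + 5.0400 = 6.0625
[A] = 1/6.0625 = 0.1649 M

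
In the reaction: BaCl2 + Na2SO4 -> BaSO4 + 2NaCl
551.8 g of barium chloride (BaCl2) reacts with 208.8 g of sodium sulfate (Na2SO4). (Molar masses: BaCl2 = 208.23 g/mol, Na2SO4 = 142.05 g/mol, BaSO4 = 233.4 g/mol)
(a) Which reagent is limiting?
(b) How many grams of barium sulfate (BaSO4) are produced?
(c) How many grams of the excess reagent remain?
(a) Na2SO4, (b) 343.1 g, (c) 245.7 g

Moles of BaCl2 = 551.8 g ÷ 208.23 g/mol = 2.64995 mol
Moles of Na2SO4 = 208.8 g ÷ 142.05 g/mol = 1.4699 mol
Moles ÷ coefficient: BaCl2: 2.64995/1 = 2.65, Na2SO4: 1.4699/1 = 1.47
(a) Na2SO4 has the smaller value, so Na2SO4 is the limiting reagent.
(b) Moles of BaSO4 = 1.4699 mol Na2SO4 × (1/1) = 1.4699 mol; mass = 1.4699 mol × 233.4 g/mol = 343.1 g
(c) BaCl2 consumed = 1.4699 × (1/1) = 1.4699 mol; remaining = 2.64995 − 1.4699 = 1.18005 mol; mass = 1.18005 mol × 208.23 g/mol = 245.7 g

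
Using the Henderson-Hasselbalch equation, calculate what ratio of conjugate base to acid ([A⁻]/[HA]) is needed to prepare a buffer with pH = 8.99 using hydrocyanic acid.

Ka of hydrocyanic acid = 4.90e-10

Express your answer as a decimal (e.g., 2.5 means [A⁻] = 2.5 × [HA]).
[A⁻]/[HA] = 0.479

pKa = −log(4.90e-10) = 9.3098. pH = pKa + log([A⁻]/[HA]). 8.99 = 9.3098 + log(ratio). log(ratio) = 8.99 − 9.3098 = -0.3198. ratio = 10^(-0.3198) = 0.479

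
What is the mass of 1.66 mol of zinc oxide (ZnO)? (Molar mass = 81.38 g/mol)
Mass = 1.66 mol × 81.38 g/mol = 135.1 g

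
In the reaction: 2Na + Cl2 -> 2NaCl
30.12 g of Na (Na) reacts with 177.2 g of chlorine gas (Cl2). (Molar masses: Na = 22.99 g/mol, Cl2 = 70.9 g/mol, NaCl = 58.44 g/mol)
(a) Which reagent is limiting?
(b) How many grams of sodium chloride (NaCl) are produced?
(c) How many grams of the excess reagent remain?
(a) Na, (b) 76.56 g, (c) 130.8 g

Moles of Na = 30.12 g ÷ 22.99 g/mol = 1.31013 mol
Moles of Cl2 = 177.2 g ÷ 70.9 g/mol = 2.49929 mol
Moles ÷ coefficient: Na: 1.31013/2 = 0.6551, Cl2: 2.49929/1 = 2.499
(a) Na has the smaller value, so Na is the limiting reagent.
(b) Moles of NaCl = 1.31013 mol Na × (2/2) = 1.31013 mol; mass = 1.31013 mol × 58.44 g/mol = 76.56 g
(c) Cl2 consumed = 1.31013 × (1/2) = 0.655067 mol; remaining = 2.49929 − 0.655067 = 1.84423 mol; mass = 1.84423 mol × 70.9 g/mol = 130.8 g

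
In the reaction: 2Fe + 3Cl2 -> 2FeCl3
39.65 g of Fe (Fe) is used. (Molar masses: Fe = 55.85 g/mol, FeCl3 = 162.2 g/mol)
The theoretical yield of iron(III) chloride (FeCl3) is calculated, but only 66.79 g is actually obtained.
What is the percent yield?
Moles of Fe = 39.65 g ÷ 55.85 g/mol = 0.709937 mol
Mole ratio: 2 mol FeCl3 / 2 mol Fe
Moles of FeCl3 = 0.709937 × (2/2) = 0.709937 mol
Theoretical yield = 0.709937 mol × 162.2 g/mol = 115.15 g
Actual yield = 66.79 g
Percent yield = (66.79 / 115.15) × 100% = 58.0%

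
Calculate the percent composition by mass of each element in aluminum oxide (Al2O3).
Al: 52.92%, O: 47.08%

Molar mass of Al2O3 = 101.96 g/mol
% Al = (2 × 26.98) / 101.96 × 100% = 53.96 / 101.96 × 100% = 52.92%
% O = (3 × 16.0) / 101.96 × 100% = 48 / 101.96 × 100% = 47.08%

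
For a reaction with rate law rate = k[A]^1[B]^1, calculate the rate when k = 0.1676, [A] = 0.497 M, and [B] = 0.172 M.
0.01433 M/s

rate = k·[A]^1·[B]^1 = 0.1676·(0.497)^1·(0.172)^1 = 0.1676·0.497·0.172 = 0.01433 M/s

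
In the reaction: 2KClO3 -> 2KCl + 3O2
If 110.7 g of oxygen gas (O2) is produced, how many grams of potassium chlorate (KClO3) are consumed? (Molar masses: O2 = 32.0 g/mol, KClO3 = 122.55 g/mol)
Moles of O2 = 110.7 g ÷ 32.0 g/mol = 3.45938 mol
Mole ratio: 2 mol KClO3 / 3 mol O2
Moles of KClO3 = 3.45938 × (2/3) = 2.30625 mol
Mass of KClO3 = 2.30625 mol × 122.55 g/mol = 282.6 g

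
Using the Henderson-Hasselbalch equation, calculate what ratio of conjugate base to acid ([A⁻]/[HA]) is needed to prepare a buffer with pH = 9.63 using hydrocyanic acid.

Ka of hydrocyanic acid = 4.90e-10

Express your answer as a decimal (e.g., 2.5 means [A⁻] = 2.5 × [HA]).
[A⁻]/[HA] = 2.090

pKa = −log(4.90e-10) = 9.3098. pH = pKa + log([A⁻]/[HA]). 9.63 = 9.3098 + log(ratio). log(ratio) = 9.63 − 9.3098 = 0.3202. ratio = 10^(0.3202) = 2.090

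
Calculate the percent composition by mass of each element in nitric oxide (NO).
N: 46.68%, O: 53.32%

Molar mass of NO = 30.01 g/mol
% N = (1 × 14.01) / 30.01 × 100% = 14.01 / 30.01 × 100% = 46.68%
% O = (1 × 16.0) / 30.01 × 100% = 16 / 30.01 × 100% = 53.32%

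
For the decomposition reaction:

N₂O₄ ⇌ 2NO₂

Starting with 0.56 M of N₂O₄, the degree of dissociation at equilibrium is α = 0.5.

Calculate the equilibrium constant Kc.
K_c = 1.1200

x = α·[A]₀ = 0.5 × 0.56 = 0.28 M dissociated.
At eq: [N₂O₄] = 0.56 − 0.28 = 0.28 M; [NO₂] = 2x = 0.56 M.
Kc = [NO₂]²/[N₂O₄] = (0.56)²/0.28 = 1.12.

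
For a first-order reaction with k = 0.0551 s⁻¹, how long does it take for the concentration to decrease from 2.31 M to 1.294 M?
10.52 s

From ln[A] = ln[A]₀ - k·t: t = ln([A]₀/[A])/k = ln(2.31/1.294)/0.0551 = ln(1.7852)/0.0551 = 0.5795/0.0551 = 10.52 s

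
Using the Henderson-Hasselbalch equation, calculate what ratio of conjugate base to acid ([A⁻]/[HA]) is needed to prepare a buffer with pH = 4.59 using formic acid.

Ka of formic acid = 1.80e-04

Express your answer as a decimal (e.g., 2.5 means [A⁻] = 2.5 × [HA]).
[A⁻]/[HA] = 7.003

pKa = −log(1.80e-04) = 3.7447. pH = pKa + log([A⁻]/[HA]). 4.59 = 3.7447 + log(ratio). log(ratio) = 4.59 − 3.7447 = 0.8453. ratio = 10^(0.8453) = 7.003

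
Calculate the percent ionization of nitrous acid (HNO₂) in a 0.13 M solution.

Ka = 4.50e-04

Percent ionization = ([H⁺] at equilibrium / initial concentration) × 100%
Percent ionization = 5.71%

Let x = [H⁺]. Ka = x²/(C - x) ⇒ x² + (4.50e-04)x - (4.50e-04)(0.13) = 0. x = 7.4268e-03. Percent = (7.4268e-03/0.13) × 100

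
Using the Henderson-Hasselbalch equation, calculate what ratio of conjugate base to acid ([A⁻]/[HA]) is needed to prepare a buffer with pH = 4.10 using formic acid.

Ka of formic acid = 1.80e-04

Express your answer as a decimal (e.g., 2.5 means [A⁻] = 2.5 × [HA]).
[A⁻]/[HA] = 2.266

pKa = −log(1.80e-04) = 3.7447. pH = pKa + log([A⁻]/[HA]). 4.10 = 3.7447 + log(ratio). log(ratio) = 4.10 − 3.7447 = 0.3553. ratio = 10^(0.3553) = 2.266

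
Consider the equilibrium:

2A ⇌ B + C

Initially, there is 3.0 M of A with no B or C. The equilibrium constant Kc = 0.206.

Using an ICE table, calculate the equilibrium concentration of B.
[B] = 0.714 M

ICE: [A] = 3.0 − 2x, [B] = [C] = x.
Kc = x²/(3.0 − 2x)² = 0.206 ⇒ √Kc = x/(3.0 − 2x).
x = √0.206·3.0/(1 + 2√0.206) = 0.45387·3.0/1.9077 = 0.71373.
[B] = x = 0.714 M.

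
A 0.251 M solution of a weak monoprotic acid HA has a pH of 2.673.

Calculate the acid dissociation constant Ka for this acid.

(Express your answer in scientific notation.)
K_a = 1.81e-05

[H⁺] = 10^(−pH) = 10^(−2.673) = 2.123e-03 M. For HA ⇌ H⁺ + A⁻, Ka = x²/(C − x) = (2.123e-03)²/(0.251 − 2.123e-03) = 1.81e-05.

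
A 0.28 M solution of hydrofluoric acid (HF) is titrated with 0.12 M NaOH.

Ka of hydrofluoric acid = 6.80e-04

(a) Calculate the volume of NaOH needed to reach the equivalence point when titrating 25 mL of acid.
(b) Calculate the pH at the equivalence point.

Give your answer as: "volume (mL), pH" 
V = 58.3 mL, pH = 8.05

(a) At equivalence: moles acid = moles base.
moles acid = 0.28 × 0.025 = 0.007 mol; V_NaOH = 0.007/0.12 = 0.05833 L = 58.3 mL.
(b) At equivalence, all acid → conjugate base A⁻ at [A⁻] = 0.007/0.08333 = 0.084 M.
Kb = Kw/Ka = 1.0e-14/6.80e-04 = 1.471e-11; [OH⁻] = √(Kb·[A⁻]) = 1.111e-06; pOH = 5.95; pH = 14 − pOH = 8.05.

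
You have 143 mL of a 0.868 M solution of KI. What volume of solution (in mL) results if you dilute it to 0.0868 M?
Using M₁V₁ = M₂V₂:
0.868 × 143 = 0.0868 × V₂
V₂ = (0.868 × 143) / 0.0868 = 1430 mL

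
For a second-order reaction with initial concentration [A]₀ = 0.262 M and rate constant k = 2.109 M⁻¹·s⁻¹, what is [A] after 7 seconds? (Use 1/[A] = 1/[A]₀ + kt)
0.0538 M

1/[A] = 1/[A]₀ + k·t = 1/0.262 + (2.109)·(7) = 3.8168 + 14.7630 = 18.5798
[A] = 1/18.5798 = 0.0538 M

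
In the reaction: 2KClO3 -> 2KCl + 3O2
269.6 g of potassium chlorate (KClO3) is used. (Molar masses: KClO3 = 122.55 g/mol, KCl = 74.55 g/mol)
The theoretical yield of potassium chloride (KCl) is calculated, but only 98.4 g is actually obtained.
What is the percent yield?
Moles of KClO3 = 269.6 g ÷ 122.55 g/mol = 2.19992 mol
Mole ratio: 2 mol KCl / 2 mol KClO3
Moles of KCl = 2.19992 × (2/2) = 2.19992 mol
Theoretical yield = 2.19992 mol × 74.55 g/mol = 164 g
Actual yield = 98.4 g
Percent yield = (98.4 / 164) × 100% = 60.0%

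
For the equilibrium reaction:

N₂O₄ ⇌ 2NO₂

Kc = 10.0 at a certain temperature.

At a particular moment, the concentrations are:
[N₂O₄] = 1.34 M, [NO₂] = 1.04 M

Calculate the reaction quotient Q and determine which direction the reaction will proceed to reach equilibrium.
Q = 0.807, Q < K, reaction proceeds forward (toward products)

Q = ([NO₂]^2) / ([N₂O₄])
  = ((1.04)^2) / ((1.34)) = 1.0816/1.34 = 0.8072
Since Q = 0.8072 < Kc = 10.0, the reaction proceeds forward (toward products) to reach equilibrium.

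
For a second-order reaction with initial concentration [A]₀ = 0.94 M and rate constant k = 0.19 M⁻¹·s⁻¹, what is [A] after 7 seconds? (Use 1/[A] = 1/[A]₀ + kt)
0.4177 M

1/[A] = 1/[A]₀ + k·t = 1/0.94 + (0.19)·(7) = 1.0638 + 1.3300 = 2.3938
[A] = 1/2.3938 = 0.4177 M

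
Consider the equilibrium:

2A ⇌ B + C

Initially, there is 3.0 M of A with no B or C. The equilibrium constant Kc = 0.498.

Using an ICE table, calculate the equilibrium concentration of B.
[B] = 0.878 M

ICE: [A] = 3.0 − 2x, [B] = [C] = x.
Kc = x²/(3.0 − 2x)² = 0.498 ⇒ √Kc = x/(3.0 − 2x).
x = √0.498·3.0/(1 + 2√0.498) = 0.70569·3.0/2.4114 = 0.87795.
[B] = x = 0.878 M.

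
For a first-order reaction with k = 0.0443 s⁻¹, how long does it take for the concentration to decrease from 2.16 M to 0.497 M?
33.17 s

From ln[A] = ln[A]₀ - k·t: t = ln([A]₀/[A])/k = ln(2.16/0.497)/0.0443 = ln(4.3461)/0.0443 = 1.4693/0.0443 = 33.17 s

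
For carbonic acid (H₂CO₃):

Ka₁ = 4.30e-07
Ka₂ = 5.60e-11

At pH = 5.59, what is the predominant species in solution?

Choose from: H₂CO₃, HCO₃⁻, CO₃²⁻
H₂CO₃

pKa1 = 6.37, pKa2 = 10.25. Each pKa is the crossover between adjacent species; pH = 5.59 lies in the region where H₂CO₃ predominates.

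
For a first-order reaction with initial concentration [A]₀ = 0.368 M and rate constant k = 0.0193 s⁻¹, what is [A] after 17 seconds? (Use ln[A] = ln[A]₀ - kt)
0.2651 M

ln[A] = ln[A]₀ - k·t = ln(0.368) - (0.0193)·(17) = -0.9997 - 0.3281 = -1.3278
[A] = e^(-1.3278) = 0.2651 M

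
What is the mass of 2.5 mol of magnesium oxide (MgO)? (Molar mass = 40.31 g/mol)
Mass = 2.5 mol × 40.31 g/mol = 100.8 g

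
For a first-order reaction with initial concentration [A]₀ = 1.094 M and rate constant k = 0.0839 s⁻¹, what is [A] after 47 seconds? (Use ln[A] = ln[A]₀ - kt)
0.0212 M

ln[A] = ln[A]₀ - k·t = ln(1.094) - (0.0839)·(47) = 0.0898 - 3.9433 = -3.8535
[A] = e^(-3.8535) = 0.0212 M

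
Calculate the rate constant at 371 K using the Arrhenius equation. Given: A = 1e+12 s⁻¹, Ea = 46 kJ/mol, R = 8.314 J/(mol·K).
3.34e+05 s⁻¹

k = A·exp(-Ea/(R·T)) = 1e+12·exp(-46000/(8.314·371)) = 1e+12·exp(-14.9133) = 1e+12·3.3361e-07 = 3.34e+05 s⁻¹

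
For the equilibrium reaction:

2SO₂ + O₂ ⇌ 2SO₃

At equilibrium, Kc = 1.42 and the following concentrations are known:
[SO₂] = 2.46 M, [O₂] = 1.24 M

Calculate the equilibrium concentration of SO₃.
[SO₃] = 3.2643 M

Kc = ([SO₃]^2) / ([SO₂]^2 × [O₂]) = 1.42
[SO₃]^2 = Kc · (reactant terms)/(other product terms) = 1.42 · 7.504 / 1 = 10.656
[SO₃] = (10.656)^(1/2) = 3.2643 M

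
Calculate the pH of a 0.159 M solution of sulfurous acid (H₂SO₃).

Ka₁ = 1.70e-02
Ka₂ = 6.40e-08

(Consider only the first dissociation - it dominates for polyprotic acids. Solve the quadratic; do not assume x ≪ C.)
pH = 1.35

x² + Ka₁·x − Ka₁·C = 0 with Ka₁ = 1.70e-02, C = 0.159.
x = (−Ka₁ + √(Ka₁² + 4·Ka₁·C))/2 = 4.4181e-02 M, so pH = 1.35.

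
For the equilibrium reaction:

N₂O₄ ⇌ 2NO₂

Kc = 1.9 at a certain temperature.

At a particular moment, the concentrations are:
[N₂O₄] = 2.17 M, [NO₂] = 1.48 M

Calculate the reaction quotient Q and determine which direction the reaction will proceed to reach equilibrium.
Q = 1.009, Q < K, reaction proceeds forward (toward products)

Q = ([NO₂]^2) / ([N₂O₄])
  = ((1.48)^2) / ((2.17)) = 2.1904/2.17 = 1.009
Since Q = 1.009 < Kc = 1.9, the reaction proceeds forward (toward products) to reach equilibrium.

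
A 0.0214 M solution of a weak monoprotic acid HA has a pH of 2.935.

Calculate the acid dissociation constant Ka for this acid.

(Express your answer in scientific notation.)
K_a = 6.67e-05

[H⁺] = 10^(−pH) = 10^(−2.935) = 1.161e-03 M. For HA ⇌ H⁺ + A⁻, Ka = x²/(C − x) = (1.161e-03)²/(0.0214 − 1.161e-03) = 6.67e-05.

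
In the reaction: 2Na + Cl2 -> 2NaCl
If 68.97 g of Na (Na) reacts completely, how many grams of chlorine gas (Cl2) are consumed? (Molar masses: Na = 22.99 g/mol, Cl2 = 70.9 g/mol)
Moles of Na = 68.97 g ÷ 22.99 g/mol = 3 mol
Mole ratio: 1 mol Cl2 / 2 mol Na
Moles of Cl2 = 3 × (1/2) = 1.5 mol
Mass of Cl2 = 1.5 mol × 70.9 g/mol = 106.4 g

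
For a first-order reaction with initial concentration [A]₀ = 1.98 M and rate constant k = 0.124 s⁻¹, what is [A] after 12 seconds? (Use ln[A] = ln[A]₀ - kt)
0.4471 M

ln[A] = ln[A]₀ - k·t = ln(1.98) - (0.124)·(12) = 0.6831 - 1.4880 = -0.8049
[A] = e^(-0.8049) = 0.4471 M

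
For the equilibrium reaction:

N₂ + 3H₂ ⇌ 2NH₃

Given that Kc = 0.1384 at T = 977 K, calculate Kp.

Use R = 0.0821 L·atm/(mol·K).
K_p = 2.15e-05

Δn = (moles gaseous products) − (moles gaseous reactants) = -2
T = 977 K; RT = 0.0821 × 977 = 80.2117
Kp = Kc·(RT)^Δn = 0.1384 × (80.2117)^-2 = 0.1384 × 0.000155426 = 2.15e-05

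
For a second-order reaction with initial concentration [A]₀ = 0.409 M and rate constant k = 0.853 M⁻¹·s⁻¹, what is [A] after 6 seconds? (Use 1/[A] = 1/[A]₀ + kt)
0.1322 M

1/[A] = 1/[A]₀ + k·t = 1/0.409 + (0.853)·(6) = 2.4450 + 5.1180 = 7.5630
[A] = 1/7.5630 = 0.1322 M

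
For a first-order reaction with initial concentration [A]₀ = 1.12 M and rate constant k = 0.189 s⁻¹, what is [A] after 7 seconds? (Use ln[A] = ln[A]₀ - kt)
0.2983 M

ln[A] = ln[A]₀ - k·t = ln(1.12) - (0.189)·(7) = 0.1133 - 1.3230 = -1.2097
[A] = e^(-1.2097) = 0.2983 M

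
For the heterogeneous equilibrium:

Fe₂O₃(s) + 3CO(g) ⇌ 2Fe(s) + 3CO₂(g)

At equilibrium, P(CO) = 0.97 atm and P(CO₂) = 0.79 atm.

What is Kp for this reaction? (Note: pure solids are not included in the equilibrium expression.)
K_p = 0.540

Solids (Fe₂O₃, Fe) are excluded.
Kp = P(CO₂)³/P(CO)³ = (0.79)³/(0.97)³ = 0.493/0.9127 = 0.540.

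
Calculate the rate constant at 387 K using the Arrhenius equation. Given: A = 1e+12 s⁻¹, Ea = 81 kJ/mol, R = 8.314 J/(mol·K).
1.17e+01 s⁻¹

k = A·exp(-Ea/(R·T)) = 1e+12·exp(-81000/(8.314·387)) = 1e+12·exp(-25.1747) = 1e+12·1.1662e-11 = 1.17e+01 s⁻¹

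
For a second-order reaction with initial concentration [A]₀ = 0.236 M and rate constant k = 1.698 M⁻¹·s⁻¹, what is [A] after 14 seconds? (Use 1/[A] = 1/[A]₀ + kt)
0.0357 M

1/[A] = 1/[A]₀ + k·t = 1/0.236 + (1.698)·(14) = 4.2373 + 23.7720 = 28.0093
[A] = 1/28.0093 = 0.0357 M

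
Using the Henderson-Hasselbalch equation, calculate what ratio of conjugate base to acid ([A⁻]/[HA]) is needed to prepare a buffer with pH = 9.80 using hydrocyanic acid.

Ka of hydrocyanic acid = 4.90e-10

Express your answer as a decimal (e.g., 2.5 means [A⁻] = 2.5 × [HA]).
[A⁻]/[HA] = 3.092

pKa = −log(4.90e-10) = 9.3098. pH = pKa + log([A⁻]/[HA]). 9.80 = 9.3098 + log(ratio). log(ratio) = 9.80 − 9.3098 = 0.4902. ratio = 10^(0.4902) = 3.092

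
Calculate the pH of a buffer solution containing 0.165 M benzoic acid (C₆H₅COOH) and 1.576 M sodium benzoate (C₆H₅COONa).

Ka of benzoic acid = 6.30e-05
pH = 5.18

pKa = -log(6.30e-05) = 4.20. pH = pKa + log([A⁻]/[HA]) = 4.20 + log(1.576/0.165)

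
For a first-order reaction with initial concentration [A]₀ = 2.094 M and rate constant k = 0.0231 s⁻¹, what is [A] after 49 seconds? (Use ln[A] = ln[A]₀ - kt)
0.6751 M

ln[A] = ln[A]₀ - k·t = ln(2.094) - (0.0231)·(49) = 0.7391 - 1.1319 = -0.3928
[A] = e^(-0.3928) = 0.6751 M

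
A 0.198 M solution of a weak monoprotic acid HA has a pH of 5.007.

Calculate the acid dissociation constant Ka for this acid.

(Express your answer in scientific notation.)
K_a = 4.89e-10

[H⁺] = 10^(−pH) = 10^(−5.007) = 9.840e-06 M. For HA ⇌ H⁺ + A⁻, Ka = x²/(C − x) = (9.840e-06)²/(0.198 − 9.840e-06) = 4.89e-10.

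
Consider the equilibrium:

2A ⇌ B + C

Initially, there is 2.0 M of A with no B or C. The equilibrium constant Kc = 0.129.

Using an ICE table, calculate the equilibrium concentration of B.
[B] = 0.418 M

ICE: [A] = 2.0 − 2x, [B] = [C] = x.
Kc = x²/(2.0 − 2x)² = 0.129 ⇒ √Kc = x/(2.0 − 2x).
x = √0.129·2.0/(1 + 2√0.129) = 0.35917·2.0/1.7183 = 0.41804.
[B] = x = 0.418 M.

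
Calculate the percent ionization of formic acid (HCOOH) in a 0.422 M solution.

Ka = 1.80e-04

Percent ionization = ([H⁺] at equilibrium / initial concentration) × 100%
Percent ionization = 2.04%

Let x = [H⁺]. Ka = x²/(C - x) ⇒ x² + (1.80e-04)x - (1.80e-04)(0.422) = 0. x = 8.6260e-03. Percent = (8.6260e-03/0.422) × 100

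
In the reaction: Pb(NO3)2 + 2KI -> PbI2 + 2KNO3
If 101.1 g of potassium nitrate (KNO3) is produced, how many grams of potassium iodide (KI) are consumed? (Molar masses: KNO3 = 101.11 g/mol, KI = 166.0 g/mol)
Moles of KNO3 = 101.1 g ÷ 101.11 g/mol = 0.999901 mol
Mole ratio: 2 mol KI / 2 mol KNO3
Moles of KI = 0.999901 × (2/2) = 0.999901 mol
Mass of KI = 0.999901 mol × 166.0 g/mol = 166 g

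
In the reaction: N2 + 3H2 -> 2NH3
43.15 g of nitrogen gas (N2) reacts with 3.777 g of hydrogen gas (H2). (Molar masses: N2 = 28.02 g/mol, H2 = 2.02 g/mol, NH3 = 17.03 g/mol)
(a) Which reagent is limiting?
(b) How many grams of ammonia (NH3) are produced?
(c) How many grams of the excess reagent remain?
(a) H2, (b) 21.23 g, (c) 25.69 g

Moles of N2 = 43.15 g ÷ 28.02 g/mol = 1.53997 mol
Moles of H2 = 3.777 g ÷ 2.02 g/mol = 1.8698 mol
Moles ÷ coefficient: N2: 1.53997/1 = 1.54, H2: 1.8698/3 = 0.6233
(a) H2 has the smaller value, so H2 is the limiting reagent.
(b) Moles of NH3 = 1.8698 mol H2 × (2/3) = 1.24653 mol; mass = 1.24653 mol × 17.03 g/mol = 21.23 g
(c) N2 consumed = 1.8698 × (1/3) = 0.623267 mol; remaining = 1.53997 − 0.623267 = 0.916704 mol; mass = 0.916704 mol × 28.02 g/mol = 25.69 g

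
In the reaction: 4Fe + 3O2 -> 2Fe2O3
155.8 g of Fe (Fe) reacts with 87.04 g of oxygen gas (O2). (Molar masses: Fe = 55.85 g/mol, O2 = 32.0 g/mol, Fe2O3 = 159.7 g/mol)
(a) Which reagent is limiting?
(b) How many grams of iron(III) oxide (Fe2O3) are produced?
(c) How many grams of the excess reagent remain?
(a) Fe, (b) 222.8 g, (c) 20.09 g

Moles of Fe = 155.8 g ÷ 55.85 g/mol = 2.78962 mol
Moles of O2 = 87.04 g ÷ 32.0 g/mol = 2.72 mol
Moles ÷ coefficient: Fe: 2.78962/4 = 0.6974, O2: 2.72/3 = 0.9067
(a) Fe has the smaller value, so Fe is the limiting reagent.
(b) Moles of Fe2O3 = 2.78962 mol Fe × (2/4) = 1.39481 mol; mass = 1.39481 mol × 159.7 g/mol = 222.8 g
(c) O2 consumed = 2.78962 × (3/4) = 2.09221 mol; remaining = 2.72 − 2.09221 = 0.627789 mol; mass = 0.627789 mol × 32.0 g/mol = 20.09 g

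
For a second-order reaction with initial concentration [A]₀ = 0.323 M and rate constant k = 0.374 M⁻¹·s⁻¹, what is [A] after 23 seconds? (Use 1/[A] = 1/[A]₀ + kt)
0.0855 M

1/[A] = 1/[A]₀ + k·t = 1/0.323 + (0.374)·(23) = 3.0960 + 8.6020 = 11.6980
[A] = 1/11.6980 = 0.0855 M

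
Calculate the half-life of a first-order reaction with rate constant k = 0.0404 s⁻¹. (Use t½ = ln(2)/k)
17.16 s

t½ = ln(2)/k = 0.6931/0.0404 = 17.16 s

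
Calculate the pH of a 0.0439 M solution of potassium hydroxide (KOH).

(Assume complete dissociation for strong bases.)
pH = 12.64

[OH⁻] = 0.0439 M for strong base. pOH = -log[OH⁻] = 1.36, pH = 14 - pOH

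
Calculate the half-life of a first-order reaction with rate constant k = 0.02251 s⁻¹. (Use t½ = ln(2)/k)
30.79 s

t½ = ln(2)/k = 0.6931/0.02251 = 30.79 s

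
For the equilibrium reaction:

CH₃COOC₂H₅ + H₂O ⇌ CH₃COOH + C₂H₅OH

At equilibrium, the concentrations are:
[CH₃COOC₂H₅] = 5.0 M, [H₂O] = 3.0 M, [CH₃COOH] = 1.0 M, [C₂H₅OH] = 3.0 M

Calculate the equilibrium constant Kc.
K_c = 0.2000

Kc = ([CH₃COOH] × [C₂H₅OH]) / ([CH₃COOC₂H₅] × [H₂O])
   = ((1.0)·(3.0)) / ((5.0)·(3.0))
   = 3 / 15 = 0.2000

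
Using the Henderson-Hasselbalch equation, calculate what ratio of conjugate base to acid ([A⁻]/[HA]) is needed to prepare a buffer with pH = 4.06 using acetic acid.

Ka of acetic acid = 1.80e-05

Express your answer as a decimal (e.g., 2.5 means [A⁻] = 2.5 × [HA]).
[A⁻]/[HA] = 0.207

pKa = −log(1.80e-05) = 4.7447. pH = pKa + log([A⁻]/[HA]). 4.06 = 4.7447 + log(ratio). log(ratio) = 4.06 − 4.7447 = -0.6847. ratio = 10^(-0.6847) = 0.207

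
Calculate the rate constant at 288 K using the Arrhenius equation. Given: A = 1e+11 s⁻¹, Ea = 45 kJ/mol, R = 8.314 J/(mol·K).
6.89e+02 s⁻¹

k = A·exp(-Ea/(R·T)) = 1e+11·exp(-45000/(8.314·288)) = 1e+11·exp(-18.7936) = 1e+11·6.8872e-09 = 6.89e+02 s⁻¹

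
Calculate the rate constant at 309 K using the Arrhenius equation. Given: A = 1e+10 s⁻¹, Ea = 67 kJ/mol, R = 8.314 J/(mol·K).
4.72e-02 s⁻¹

k = A·exp(-Ea/(R·T)) = 1e+10·exp(-67000/(8.314·309)) = 1e+10·exp(-26.0799) = 1e+10·4.7166e-12 = 4.72e-02 s⁻¹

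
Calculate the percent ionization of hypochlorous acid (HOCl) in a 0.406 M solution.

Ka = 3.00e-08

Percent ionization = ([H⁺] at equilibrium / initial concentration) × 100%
Percent ionization = 0.0272%

Let x = [H⁺]. Ka = x²/(C - x) ⇒ x² + (3.00e-08)x - (3.00e-08)(0.406) = 0. x = 1.1035e-04. Percent = (1.1035e-04/0.406) × 100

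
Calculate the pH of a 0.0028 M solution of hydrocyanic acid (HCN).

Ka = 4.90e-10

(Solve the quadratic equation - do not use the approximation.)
pH = 5.93

x² + Ka×x - Ka×C = 0. Using quadratic formula: [H⁺] = 1.1711e-06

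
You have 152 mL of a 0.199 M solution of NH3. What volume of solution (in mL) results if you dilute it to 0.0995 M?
Using M₁V₁ = M₂V₂:
0.199 × 152 = 0.0995 × V₂
V₂ = (0.199 × 152) / 0.0995 = 304 mL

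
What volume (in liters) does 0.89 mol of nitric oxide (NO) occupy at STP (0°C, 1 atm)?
At STP, 1 mol of gas occupies 22.4 L
Volume = 0.89 mol × 22.4 L/mol = 19.94 L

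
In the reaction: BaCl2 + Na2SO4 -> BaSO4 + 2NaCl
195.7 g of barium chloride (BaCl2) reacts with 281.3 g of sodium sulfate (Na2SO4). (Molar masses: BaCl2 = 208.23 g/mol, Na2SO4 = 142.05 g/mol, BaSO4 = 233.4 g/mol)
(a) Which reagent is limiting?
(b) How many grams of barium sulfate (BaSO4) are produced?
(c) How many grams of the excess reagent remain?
(a) BaCl2, (b) 219.4 g, (c) 147.8 g

Moles of BaCl2 = 195.7 g ÷ 208.23 g/mol = 0.939826 mol
Moles of Na2SO4 = 281.3 g ÷ 142.05 g/mol = 1.98029 mol
Moles ÷ coefficient: BaCl2: 0.939826/1 = 0.9398, Na2SO4: 1.98029/1 = 1.98
(a) BaCl2 has the smaller value, so BaCl2 is the limiting reagent.
(b) Moles of BaSO4 = 0.939826 mol BaCl2 × (1/1) = 0.939826 mol; mass = 0.939826 mol × 233.4 g/mol = 219.4 g
(c) Na2SO4 consumed = 0.939826 × (1/1) = 0.939826 mol; remaining = 1.98029 − 0.939826 = 1.04046 mol; mass = 1.04046 mol × 142.05 g/mol = 147.8 g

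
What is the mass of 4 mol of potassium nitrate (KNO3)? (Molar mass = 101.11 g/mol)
Mass = 4 mol × 101.11 g/mol = 404.4 g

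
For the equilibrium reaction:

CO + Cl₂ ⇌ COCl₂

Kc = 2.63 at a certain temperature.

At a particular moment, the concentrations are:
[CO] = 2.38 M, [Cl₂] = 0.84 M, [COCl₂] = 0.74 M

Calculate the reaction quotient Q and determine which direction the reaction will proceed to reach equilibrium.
Q = 0.370, Q < K, reaction proceeds forward (toward products)

Q = ([COCl₂]) / ([CO] × [Cl₂])
  = ((0.74)) / ((2.38)·(0.84)) = 0.74/1.9992 = 0.3701
Since Q = 0.3701 < Kc = 2.63, the reaction proceeds forward (toward products) to reach equilibrium.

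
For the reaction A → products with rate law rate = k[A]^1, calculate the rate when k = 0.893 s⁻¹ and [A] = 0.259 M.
0.2313 M/s

rate = k·[A]^1 = 0.893·(0.259)^1 = 0.893·0.259 = 0.2313 M/s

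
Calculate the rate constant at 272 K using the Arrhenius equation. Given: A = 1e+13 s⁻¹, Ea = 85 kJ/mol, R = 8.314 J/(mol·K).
4.74e-04 s⁻¹

k = A·exp(-Ea/(R·T)) = 1e+13·exp(-85000/(8.314·272)) = 1e+13·exp(-37.5872) = 1e+13·4.7434e-17 = 4.74e-04 s⁻¹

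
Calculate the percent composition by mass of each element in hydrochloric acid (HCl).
H: 2.76%, Cl: 97.23%

Molar mass of HCl = 36.46 g/mol
% H = (1 × 1.008) / 36.46 × 100% = 1.008 / 36.46 × 100% = 2.76%
% Cl = (1 × 35.45) / 36.46 × 100% = 35.45 / 36.46 × 100% = 97.23%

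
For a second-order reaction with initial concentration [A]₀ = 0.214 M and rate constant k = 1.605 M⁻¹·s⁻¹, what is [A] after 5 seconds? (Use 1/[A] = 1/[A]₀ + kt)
0.0788 M

1/[A] = 1/[A]₀ + k·t = 1/0.214 + (1.605)·(5) = 4.6729 + 8.0250 = 12.6979
[A] = 1/12.6979 = 0.0788 M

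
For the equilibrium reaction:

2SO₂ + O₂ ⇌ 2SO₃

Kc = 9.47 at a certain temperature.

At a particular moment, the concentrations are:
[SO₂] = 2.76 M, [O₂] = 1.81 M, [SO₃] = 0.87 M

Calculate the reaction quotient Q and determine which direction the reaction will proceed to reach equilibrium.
Q = 0.055, Q < K, reaction proceeds forward (toward products)

Q = ([SO₃]^2) / ([SO₂]^2 × [O₂])
  = ((0.87)^2) / ((2.76)^2·(1.81)) = 0.7569/13.788 = 0.0549
Since Q = 0.0549 < Kc = 9.47, the reaction proceeds forward (toward products) to reach equilibrium.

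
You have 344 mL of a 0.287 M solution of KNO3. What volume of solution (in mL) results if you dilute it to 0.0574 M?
Using M₁V₁ = M₂V₂:
0.287 × 344 = 0.0574 × V₂
V₂ = (0.287 × 344) / 0.0574 = 1720 mL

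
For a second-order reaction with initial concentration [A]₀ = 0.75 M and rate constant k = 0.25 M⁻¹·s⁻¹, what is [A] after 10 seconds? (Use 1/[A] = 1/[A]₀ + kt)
0.2609 M

1/[A] = 1/[A]₀ + k·t = 1/0.75 + (0.25)·(10) = 1.3333 + 2.5000 = 3.8333
[A] = 1/3.8333 = 0.2609 M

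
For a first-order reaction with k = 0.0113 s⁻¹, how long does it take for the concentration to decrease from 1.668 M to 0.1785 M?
197.77 s

From ln[A] = ln[A]₀ - k·t: t = ln([A]₀/[A])/k = ln(1.668/0.1785)/0.0113 = ln(9.3445)/0.0113 = 2.2348/0.0113 = 197.77 s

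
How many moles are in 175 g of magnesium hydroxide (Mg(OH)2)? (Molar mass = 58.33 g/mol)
Moles = 175 g ÷ 58.33 g/mol = 3 mol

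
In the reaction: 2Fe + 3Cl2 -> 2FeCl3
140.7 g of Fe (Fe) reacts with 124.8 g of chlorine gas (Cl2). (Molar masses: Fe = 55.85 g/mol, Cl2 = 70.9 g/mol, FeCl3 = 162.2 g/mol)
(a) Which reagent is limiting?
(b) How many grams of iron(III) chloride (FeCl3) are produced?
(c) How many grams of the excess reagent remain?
(a) Cl2, (b) 190.3 g, (c) 75.16 g

Moles of Fe = 140.7 g ÷ 55.85 g/mol = 2.51925 mol
Moles of Cl2 = 124.8 g ÷ 70.9 g/mol = 1.76023 mol
Moles ÷ coefficient: Fe: 2.51925/2 = 1.26, Cl2: 1.76023/3 = 0.5867
(a) Cl2 has the smaller value, so Cl2 is the limiting reagent.
(b) Moles of FeCl3 = 1.76023 mol Cl2 × (2/3) = 1.17348 mol; mass = 1.17348 mol × 162.2 g/mol = 190.3 g
(c) Fe consumed = 1.76023 × (2/3) = 1.17348 mol; remaining = 2.51925 − 1.17348 = 1.34576 mol; mass = 1.34576 mol × 55.85 g/mol = 75.16 g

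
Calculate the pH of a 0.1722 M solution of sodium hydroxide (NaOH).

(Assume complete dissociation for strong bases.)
pH = 13.24

[OH⁻] = 0.1722 M for strong base. pOH = -log[OH⁻] = 0.76, pH = 14 - pOH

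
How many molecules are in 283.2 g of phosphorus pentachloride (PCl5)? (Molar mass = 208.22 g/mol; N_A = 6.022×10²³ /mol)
Moles = 283.2 g ÷ 208.22 g/mol = 1.3601 mol
Molecules = 1.3601 mol × 6.022×10²³ /mol = 8.191e+23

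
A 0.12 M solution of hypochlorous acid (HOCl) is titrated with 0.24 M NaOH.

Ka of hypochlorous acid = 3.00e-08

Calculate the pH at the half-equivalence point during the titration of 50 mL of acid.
pH = pKa = 7.52

At the half-equivalence point, [HA] = [A⁻], so by Henderson–Hasselbalch pH = pKa + log(1) = pKa.
pKa = −log(3.00e-08) = 7.52.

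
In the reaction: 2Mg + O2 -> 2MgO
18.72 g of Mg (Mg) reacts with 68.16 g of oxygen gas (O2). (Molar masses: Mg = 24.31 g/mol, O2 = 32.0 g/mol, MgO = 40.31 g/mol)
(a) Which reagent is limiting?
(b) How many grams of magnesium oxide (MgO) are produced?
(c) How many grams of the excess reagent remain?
(a) Mg, (b) 31.04 g, (c) 55.84 g

Moles of Mg = 18.72 g ÷ 24.31 g/mol = 0.770053 mol
Moles of O2 = 68.16 g ÷ 32.0 g/mol = 2.13 mol
Moles ÷ coefficient: Mg: 0.770053/2 = 0.385, O2: 2.13/1 = 2.13
(a) Mg has the smaller value, so Mg is the limiting reagent.
(b) Moles of MgO = 0.770053 mol Mg × (2/2) = 0.770053 mol; mass = 0.770053 mol × 40.31 g/mol = 31.04 g
(c) O2 consumed = 0.770053 × (1/2) = 0.385027 mol; remaining = 2.13 − 0.385027 = 1.74497 mol; mass = 1.74497 mol × 32.0 g/mol = 55.84 g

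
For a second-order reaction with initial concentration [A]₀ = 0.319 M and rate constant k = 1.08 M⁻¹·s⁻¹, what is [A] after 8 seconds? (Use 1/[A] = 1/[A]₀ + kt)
0.0849 M

1/[A] = 1/[A]₀ + k·t = 1/0.319 + (1.08)·(8) = 3.1348 + 8.6400 = 11.7748
[A] = 1/11.7748 = 0.0849 M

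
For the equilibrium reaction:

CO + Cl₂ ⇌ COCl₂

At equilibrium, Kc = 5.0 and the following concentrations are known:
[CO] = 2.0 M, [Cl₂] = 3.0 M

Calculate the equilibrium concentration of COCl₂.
[COCl₂] = 30.0000 M

Kc = ([COCl₂]) / ([CO] × [Cl₂]) = 5.0
[COCl₂]^1 = Kc · (reactant terms)/(other product terms) = 5.0 · 6 / 1 = 30
[COCl₂] = 30.0000 M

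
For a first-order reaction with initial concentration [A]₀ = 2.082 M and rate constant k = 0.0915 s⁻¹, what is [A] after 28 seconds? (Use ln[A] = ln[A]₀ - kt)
0.1606 M

ln[A] = ln[A]₀ - k·t = ln(2.082) - (0.0915)·(28) = 0.7333 - 2.5620 = -1.8287
[A] = e^(-1.8287) = 0.1606 M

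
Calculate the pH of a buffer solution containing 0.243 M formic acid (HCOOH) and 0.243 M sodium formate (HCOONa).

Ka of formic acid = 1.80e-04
pH = 3.74

pKa = -log(1.80e-04) = 3.74. pH = pKa + log([A⁻]/[HA]) = 3.74 + log(0.243/0.243)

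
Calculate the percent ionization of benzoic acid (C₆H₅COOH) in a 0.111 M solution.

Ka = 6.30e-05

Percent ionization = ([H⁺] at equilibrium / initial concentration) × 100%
Percent ionization = 2.35%

Let x = [H⁺]. Ka = x²/(C - x) ⇒ x² + (6.30e-05)x - (6.30e-05)(0.111) = 0. x = 2.6131e-03. Percent = (2.6131e-03/0.111) × 100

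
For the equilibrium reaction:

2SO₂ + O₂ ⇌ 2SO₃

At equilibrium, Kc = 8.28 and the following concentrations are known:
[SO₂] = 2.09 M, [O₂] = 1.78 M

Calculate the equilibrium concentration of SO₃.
[SO₃] = 8.0236 M

Kc = ([SO₃]^2) / ([SO₂]^2 × [O₂]) = 8.28
[SO₃]^2 = Kc · (reactant terms)/(other product terms) = 8.28 · 7.7752 / 1 = 64.379
[SO₃] = (64.379)^(1/2) = 8.0236 M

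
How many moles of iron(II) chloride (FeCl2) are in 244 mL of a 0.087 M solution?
Moles = Molarity × Volume (L)
Moles = 0.087 M × 0.244 L = 0.02123 mol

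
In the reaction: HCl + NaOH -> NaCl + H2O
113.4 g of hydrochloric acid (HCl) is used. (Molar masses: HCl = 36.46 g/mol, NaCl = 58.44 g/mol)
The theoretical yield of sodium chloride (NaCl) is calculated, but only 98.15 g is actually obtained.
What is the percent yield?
Moles of HCl = 113.4 g ÷ 36.46 g/mol = 3.11026 mol
Mole ratio: 1 mol NaCl / 1 mol HCl
Moles of NaCl = 3.11026 × (1/1) = 3.11026 mol
Theoretical yield = 3.11026 mol × 58.44 g/mol = 181.76 g
Actual yield = 98.15 g
Percent yield = (98.15 / 181.76) × 100% = 54.0%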